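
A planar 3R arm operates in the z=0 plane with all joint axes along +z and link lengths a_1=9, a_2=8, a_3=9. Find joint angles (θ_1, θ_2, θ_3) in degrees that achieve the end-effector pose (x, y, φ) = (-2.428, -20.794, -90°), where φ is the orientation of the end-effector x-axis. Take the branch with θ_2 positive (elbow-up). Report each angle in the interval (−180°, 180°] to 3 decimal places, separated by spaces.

wrist centre = target − a_3·(cos φ, sin φ) = (-2.4280, -11.7940)
cos θ_2 = (144.9936−9²−8²)/(2·9·8) = -0.0000; θ_2 = 90.0025° (elbow-up)
β = atan2(-11.7940,-2.4280) = -101.6328°; ψ = atan2(8.0000,8.9996) = 41.6347°
θ_1 = β − ψ = -143.2675°
θ_3 = φ − θ_1 − θ_2 = -36.7351° (wrapped to (-180°,180°])

-143.267 90.003 -36.735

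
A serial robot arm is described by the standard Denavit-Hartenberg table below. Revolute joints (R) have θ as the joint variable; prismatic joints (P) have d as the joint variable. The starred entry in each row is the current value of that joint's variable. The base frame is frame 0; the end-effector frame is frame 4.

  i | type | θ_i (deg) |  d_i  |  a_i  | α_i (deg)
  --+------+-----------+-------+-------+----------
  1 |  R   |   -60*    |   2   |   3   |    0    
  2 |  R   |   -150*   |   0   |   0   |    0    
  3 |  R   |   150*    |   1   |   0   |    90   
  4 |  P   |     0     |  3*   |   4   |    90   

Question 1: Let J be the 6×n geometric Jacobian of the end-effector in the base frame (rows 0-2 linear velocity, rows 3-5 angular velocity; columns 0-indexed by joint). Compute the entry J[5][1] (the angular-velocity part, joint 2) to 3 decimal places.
axis z_1 = (0.0000,0.0000,1.0000); lever o_n−o_1 = (-0.5981,-4.9641,1.0000)
cross product → J_v[:, 1] = (4.9641,-0.5981,0.0000)
J_ω[:, 1] = z_1
entry J[5][1] = 1.0000

1.000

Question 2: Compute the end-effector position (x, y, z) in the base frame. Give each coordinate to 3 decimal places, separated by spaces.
after link 1: o_1 = (1.5000, -2.5981, 2.0000)
after link 2: o_2 = (1.5000, -2.5981, 2.0000)
after link 3: o_3 = (1.5000, -2.5981, 3.0000)
after link 4: o_4 = (0.9019, -7.5622, 3.0000)

0.902 -7.562 3.000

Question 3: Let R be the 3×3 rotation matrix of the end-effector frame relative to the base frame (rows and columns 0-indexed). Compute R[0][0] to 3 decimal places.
0.500

End-effector x-axis (col 0 of R) = (0.5000,-0.8660,0.0000)
R[0][0] = 0.5000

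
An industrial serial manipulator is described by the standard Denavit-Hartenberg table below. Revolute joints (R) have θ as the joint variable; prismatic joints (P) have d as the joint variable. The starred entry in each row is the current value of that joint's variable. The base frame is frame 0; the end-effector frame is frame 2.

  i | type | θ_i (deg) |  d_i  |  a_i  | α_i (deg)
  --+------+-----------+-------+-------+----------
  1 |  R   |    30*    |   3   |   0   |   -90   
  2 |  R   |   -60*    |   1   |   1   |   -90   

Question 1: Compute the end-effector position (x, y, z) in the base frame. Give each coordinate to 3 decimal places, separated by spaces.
-0.067 1.116 3.866

after link 1: o_1 = (0.0000, 0.0000, 3.0000)
after link 2: o_2 = (-0.0670, 1.1160, 3.8660)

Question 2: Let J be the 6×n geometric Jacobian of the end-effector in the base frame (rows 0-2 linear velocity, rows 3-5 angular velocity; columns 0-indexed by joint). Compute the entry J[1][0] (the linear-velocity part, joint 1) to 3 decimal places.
axis z_0 = ẑ; lever o_n−o_0 = (-0.0670,1.1160,3.8660)
cross product → J_v[:, 0] = (-1.1160,-0.0670,0.0000)
J_ω[:, 0] = z_0
entry J[1][0] = -0.0670

-0.067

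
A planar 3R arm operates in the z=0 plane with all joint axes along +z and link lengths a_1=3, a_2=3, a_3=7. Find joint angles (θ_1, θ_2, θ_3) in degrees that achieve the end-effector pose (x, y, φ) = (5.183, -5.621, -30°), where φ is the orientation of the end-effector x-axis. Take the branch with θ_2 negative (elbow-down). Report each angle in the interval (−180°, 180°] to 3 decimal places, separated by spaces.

wrist centre = target − a_3·(cos φ, sin φ) = (-0.8792, -2.1210)
cos θ_2 = (5.2716−3²−3²)/(2·3·3) = -0.7071; θ_2 = -135.0022° (elbow-down)
β = atan2(-2.1210,-0.8792) = -112.5145°; ψ = atan2(-2.1212,0.8786) = -67.5011°
θ_1 = β − ψ = -45.0135°
θ_3 = φ − θ_1 − θ_2 = 150.0156° (wrapped to (-180°,180°])

-45.013 -135.002 150.016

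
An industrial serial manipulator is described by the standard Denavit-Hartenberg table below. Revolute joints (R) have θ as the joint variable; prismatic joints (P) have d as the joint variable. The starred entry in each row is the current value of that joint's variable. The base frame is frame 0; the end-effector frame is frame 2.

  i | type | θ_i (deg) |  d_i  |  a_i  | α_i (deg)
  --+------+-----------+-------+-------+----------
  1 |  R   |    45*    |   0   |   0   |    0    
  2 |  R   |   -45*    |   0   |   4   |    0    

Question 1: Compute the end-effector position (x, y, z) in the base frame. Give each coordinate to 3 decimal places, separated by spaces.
4.000 0.000 0.000

after link 1: o_1 = (0.0000, 0.0000, 0.0000)
after link 2: o_2 = (4.0000, 0.0000, 0.0000)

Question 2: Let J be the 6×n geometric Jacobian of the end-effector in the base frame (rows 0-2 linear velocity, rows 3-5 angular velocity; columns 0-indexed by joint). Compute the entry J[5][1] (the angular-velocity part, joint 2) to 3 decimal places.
axis z_1 = (0.0000,0.0000,1.0000); lever o_n−o_1 = (4.0000,0.0000,0.0000)
cross product → J_v[:, 1] = (0.0000,4.0000,0.0000)
J_ω[:, 1] = z_1
entry J[5][1] = 1.0000

1.000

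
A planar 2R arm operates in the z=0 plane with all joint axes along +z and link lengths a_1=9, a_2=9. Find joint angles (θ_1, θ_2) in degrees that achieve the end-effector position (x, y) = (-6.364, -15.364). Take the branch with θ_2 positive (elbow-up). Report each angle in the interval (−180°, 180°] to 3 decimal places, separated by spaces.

cos θ_2 = (276.5530−9²−9²)/(2·9·9) = 0.7071; θ_2 = 44.9992° (elbow-up)
β = atan2(-15.3640,-6.3640) = -112.5001°; ψ = atan2(6.3639,15.3641) = 22.4996°
θ_1 = β − ψ = -134.9996°

-135.000 44.999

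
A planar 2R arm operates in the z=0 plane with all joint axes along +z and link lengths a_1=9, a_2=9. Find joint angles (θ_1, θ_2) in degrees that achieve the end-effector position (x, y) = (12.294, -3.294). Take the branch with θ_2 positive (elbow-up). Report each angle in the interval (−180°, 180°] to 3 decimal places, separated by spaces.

-60.001 90.003

cos θ_2 = (161.9929−9²−9²)/(2·9·9) = -0.0000; θ_2 = 90.0025° (elbow-up)
β = atan2(-3.2940,12.2940) = -14.9993°; ψ = atan2(9.0000,8.9996) = 45.0013°
θ_1 = β − ψ = -60.0005°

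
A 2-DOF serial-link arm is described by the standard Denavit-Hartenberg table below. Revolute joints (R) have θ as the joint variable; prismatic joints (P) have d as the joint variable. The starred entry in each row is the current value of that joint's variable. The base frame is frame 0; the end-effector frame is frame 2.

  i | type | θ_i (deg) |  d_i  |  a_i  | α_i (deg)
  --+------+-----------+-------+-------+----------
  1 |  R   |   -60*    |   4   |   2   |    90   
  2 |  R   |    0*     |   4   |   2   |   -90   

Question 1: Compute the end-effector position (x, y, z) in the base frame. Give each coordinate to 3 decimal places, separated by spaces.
after link 1: o_1 = (1.0000, -1.7321, 4.0000)
after link 2: o_2 = (-1.4641, -5.4641, 4.0000)

-1.464 -5.464 4.000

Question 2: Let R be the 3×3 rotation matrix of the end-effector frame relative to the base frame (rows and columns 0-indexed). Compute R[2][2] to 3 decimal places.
End-effector z-axis (col 2 of R) = (0.0000,0.0000,1.0000)
R[2][2] = 1.0000

1.000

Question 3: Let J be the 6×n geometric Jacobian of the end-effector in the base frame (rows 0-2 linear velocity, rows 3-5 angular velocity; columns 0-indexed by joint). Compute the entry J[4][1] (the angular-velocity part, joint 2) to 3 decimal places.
-0.500

axis z_1 = (-0.8660,-0.5000,0.0000); lever o_n−o_1 = (-2.4641,-3.7321,0.0000)
cross product → J_v[:, 1] = (0.0000,-0.0000,2.0000)
J_ω[:, 1] = z_1
entry J[4][1] = -0.5000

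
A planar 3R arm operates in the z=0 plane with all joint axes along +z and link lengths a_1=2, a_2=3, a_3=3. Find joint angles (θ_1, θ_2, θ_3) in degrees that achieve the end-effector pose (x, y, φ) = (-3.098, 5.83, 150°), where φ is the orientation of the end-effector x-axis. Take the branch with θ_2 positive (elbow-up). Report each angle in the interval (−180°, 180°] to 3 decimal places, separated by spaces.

wrist centre = target − a_3·(cos φ, sin φ) = (-0.4999, 4.3300)
cos θ_2 = (18.9988−2²−3²)/(2·2·3) = 0.4999; θ_2 = 60.0065° (elbow-up)
β = atan2(4.3300,-0.4999) = 96.5860°; ψ = atan2(2.5982,3.4997) = 36.5909°
θ_1 = β − ψ = 59.9951°
θ_3 = φ − θ_1 − θ_2 = 29.9984° (wrapped to (-180°,180°])

59.995 60.006 29.998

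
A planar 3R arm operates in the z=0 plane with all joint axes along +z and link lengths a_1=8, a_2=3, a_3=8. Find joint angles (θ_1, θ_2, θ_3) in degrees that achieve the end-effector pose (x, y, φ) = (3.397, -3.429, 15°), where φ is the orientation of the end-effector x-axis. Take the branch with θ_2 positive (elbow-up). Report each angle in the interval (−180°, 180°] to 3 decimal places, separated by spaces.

-150.004 120.003 45.000

wrist centre = target − a_3·(cos φ, sin φ) = (-4.3304, -5.4996)
cos θ_2 = (48.9975−8²−3²)/(2·8·3) = -0.5001; θ_2 = 120.0034° (elbow-up)
β = atan2(-5.4996,-4.3304) = -128.2173°; ψ = atan2(2.5980,6.4998) = 21.7866°
θ_1 = β − ψ = -150.0039°
θ_3 = φ − θ_1 − θ_2 = 45.0004° (wrapped to (-180°,180°])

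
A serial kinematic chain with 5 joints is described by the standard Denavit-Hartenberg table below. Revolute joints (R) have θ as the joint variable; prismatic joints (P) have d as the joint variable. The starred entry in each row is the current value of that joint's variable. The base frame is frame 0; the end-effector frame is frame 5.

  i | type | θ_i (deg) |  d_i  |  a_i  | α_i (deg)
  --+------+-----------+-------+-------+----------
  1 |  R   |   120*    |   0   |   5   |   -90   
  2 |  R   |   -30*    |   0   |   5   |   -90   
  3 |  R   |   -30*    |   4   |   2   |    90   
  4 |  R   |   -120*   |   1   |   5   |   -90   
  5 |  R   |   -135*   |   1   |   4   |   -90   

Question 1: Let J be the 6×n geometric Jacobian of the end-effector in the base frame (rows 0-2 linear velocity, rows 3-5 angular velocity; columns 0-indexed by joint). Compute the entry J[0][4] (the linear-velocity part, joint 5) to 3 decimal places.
axis z_4 = (-0.5748,0.1295,0.8080); lever o_n−o_4 = (-3.8388,-0.5303,-1.4080)
cross product → J_v[:, 4] = (0.2461,-3.9111,0.8018)
J_ω[:, 4] = z_4
entry J[0][4] = 0.2461

0.246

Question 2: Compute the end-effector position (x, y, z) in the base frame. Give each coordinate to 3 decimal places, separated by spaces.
after link 1: o_1 = (-2.5000, 4.3301, 0.0000)
after link 2: o_2 = (-4.6651, 8.0801, 2.5000)
after link 3: o_3 = (-7.2811, 10.6112, -0.0981)
after link 4: o_4 = (-4.7120, 6.9294, 2.3194)
after link 5: o_5 = (-8.5508, 6.3992, 0.9114)

-8.551 6.399 0.911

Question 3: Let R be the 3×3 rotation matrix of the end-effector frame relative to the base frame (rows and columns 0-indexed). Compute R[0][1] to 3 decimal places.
0.575

End-effector y-axis (col 1 of R) = (0.5748,-0.1295,-0.8080)
R[0][1] = 0.5748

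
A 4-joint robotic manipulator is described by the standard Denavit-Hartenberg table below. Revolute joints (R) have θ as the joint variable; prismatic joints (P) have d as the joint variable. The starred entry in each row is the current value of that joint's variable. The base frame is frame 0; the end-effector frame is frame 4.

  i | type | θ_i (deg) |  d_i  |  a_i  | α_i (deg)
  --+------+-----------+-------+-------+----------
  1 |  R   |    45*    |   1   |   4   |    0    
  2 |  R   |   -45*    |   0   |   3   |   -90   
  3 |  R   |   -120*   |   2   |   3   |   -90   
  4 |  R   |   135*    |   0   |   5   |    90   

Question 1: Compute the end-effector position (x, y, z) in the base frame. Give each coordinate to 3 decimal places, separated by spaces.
6.096 1.293 0.536

after link 1: o_1 = (2.8284, 2.8284, 1.0000)
after link 2: o_2 = (5.8284, 2.8284, 1.0000)
after link 3: o_3 = (4.3284, 4.8284, 3.5981)
after link 4: o_4 = (6.0962, 1.2929, 0.5362)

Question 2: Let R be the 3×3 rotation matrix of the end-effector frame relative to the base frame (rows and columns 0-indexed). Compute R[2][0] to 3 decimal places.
End-effector x-axis (col 0 of R) = (0.3536,-0.7071,-0.6124)
R[2][0] = -0.6124

-0.612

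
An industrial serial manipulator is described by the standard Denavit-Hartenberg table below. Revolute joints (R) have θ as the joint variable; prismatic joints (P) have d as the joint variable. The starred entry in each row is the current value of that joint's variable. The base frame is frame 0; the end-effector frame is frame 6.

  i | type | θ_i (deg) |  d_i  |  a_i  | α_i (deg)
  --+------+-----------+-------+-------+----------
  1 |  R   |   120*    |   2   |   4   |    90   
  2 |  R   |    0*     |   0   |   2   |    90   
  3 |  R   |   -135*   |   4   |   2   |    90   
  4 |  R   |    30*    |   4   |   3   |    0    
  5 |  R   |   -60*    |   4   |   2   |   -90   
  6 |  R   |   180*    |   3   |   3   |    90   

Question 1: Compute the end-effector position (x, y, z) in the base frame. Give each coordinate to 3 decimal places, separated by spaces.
after link 1: o_1 = (-2.0000, 3.4641, 2.0000)
after link 2: o_2 = (-3.0000, 5.1962, 2.0000)
after link 3: o_3 = (-3.5176, 3.2643, -2.0000)
after link 4: o_4 = (-0.3264, -0.2805, -3.5000)
after link 5: o_5 = (3.0890, -2.9888, -2.5000)
after link 6: o_6 = (3.3733, -1.9282, -6.5981)

3.373 -1.928 -6.598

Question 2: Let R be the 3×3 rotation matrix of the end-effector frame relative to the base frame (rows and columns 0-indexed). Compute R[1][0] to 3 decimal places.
0.837

End-effector x-axis (col 0 of R) = (0.2241,0.8365,-0.5000)
R[1][0] = 0.8365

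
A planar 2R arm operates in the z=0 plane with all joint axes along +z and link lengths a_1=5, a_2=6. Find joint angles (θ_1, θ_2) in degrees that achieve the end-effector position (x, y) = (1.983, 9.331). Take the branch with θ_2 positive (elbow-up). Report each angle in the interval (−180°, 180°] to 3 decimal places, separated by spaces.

44.998 60.000

cos θ_2 = (90.9998−5²−6²)/(2·5·6) = 0.5000; θ_2 = 60.0002° (elbow-up)
β = atan2(9.3310,1.9830) = 78.0021°; ψ = atan2(5.1962,8.0000) = 33.0046°
θ_1 = β − ψ = 44.9976°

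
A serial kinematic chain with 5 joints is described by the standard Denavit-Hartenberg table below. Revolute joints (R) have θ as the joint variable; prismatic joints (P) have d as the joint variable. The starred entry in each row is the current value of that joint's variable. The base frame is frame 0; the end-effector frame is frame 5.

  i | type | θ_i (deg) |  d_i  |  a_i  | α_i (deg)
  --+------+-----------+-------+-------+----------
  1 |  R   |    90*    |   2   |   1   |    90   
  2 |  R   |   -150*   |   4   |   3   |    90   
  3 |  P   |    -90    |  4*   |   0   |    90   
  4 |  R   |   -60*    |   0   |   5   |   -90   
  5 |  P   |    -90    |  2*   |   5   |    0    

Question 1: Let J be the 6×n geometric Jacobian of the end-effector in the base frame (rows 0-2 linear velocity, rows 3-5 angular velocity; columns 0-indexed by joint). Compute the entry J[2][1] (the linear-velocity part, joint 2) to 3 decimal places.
axis z_1 = (1.0000,-0.0000,0.0000); lever o_n−o_1 = (-0.2321,1.3971,1.5801)
cross product → J_v[:, 1] = (-0.0000,-1.5801,1.3971)
J_ω[:, 1] = z_1
entry J[2][1] = 1.3971

1.397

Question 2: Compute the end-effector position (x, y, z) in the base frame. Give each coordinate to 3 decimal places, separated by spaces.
-0.232 2.397 3.580

after link 1: o_1 = (0.0000, 1.0000, 2.0000)
after link 2: o_2 = (4.0000, -1.5981, 0.5000)
after link 3: o_3 = (4.0000, -3.5981, 3.9641)
after link 4: o_4 = (1.5000, -1.4330, 0.2141)
after link 5: o_5 = (-0.2321, 2.3971, 3.5801)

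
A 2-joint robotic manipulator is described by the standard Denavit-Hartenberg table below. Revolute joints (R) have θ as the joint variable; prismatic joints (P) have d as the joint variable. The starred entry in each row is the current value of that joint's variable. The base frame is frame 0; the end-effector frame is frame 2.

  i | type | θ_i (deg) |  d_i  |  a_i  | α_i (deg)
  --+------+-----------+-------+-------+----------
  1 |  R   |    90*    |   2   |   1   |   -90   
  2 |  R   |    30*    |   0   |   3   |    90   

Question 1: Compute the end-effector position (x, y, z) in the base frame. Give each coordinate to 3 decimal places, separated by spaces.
after link 1: o_1 = (0.0000, 1.0000, 2.0000)
after link 2: o_2 = (0.0000, 3.5981, 0.5000)

0.000 3.598 0.500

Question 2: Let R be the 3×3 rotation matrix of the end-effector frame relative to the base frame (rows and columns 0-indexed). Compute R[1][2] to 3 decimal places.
End-effector z-axis (col 2 of R) = (0.0000,0.5000,0.8660)
R[1][2] = 0.5000

0.500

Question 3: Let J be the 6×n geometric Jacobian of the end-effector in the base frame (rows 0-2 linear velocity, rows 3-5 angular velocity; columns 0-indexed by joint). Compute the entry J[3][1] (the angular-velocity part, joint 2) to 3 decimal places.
axis z_1 = (-1.0000,0.0000,0.0000); lever o_n−o_1 = (0.0000,2.5981,-1.5000)
cross product → J_v[:, 1] = (-0.0000,-1.5000,-2.5981)
J_ω[:, 1] = z_1
entry J[3][1] = -1.0000

-1.000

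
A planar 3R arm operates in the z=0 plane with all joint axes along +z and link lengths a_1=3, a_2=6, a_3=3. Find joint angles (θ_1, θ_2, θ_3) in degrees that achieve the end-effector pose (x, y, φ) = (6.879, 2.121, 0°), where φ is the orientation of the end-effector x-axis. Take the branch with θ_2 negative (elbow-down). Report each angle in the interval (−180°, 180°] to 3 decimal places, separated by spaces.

wrist centre = target − a_3·(cos φ, sin φ) = (3.8790, 2.1210)
cos θ_2 = (19.5453−3²−6²)/(2·3·6) = -0.7071; θ_2 = -134.9975° (elbow-down)
β = atan2(2.1210,3.8790) = 28.6694°; ψ = atan2(-4.2428,-1.2425) = -106.3219°
θ_1 = β − ψ = 134.9913°
θ_3 = φ − θ_1 − θ_2 = 0.0061° (wrapped to (-180°,180°])

134.991 -134.997 0.006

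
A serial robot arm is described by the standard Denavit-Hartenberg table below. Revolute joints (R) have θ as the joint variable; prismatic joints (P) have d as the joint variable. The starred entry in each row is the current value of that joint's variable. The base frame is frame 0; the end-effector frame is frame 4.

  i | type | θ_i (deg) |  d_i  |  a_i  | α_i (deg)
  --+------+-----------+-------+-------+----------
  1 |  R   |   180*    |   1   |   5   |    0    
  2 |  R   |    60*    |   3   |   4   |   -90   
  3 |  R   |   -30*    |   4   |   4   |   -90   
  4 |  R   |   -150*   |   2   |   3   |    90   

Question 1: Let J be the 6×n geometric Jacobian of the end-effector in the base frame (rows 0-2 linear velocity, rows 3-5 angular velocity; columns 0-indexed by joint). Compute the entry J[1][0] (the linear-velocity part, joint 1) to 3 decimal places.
axis z_0 = ẑ; lever o_n−o_0 = (-3.3439,-8.1316,2.9689)
cross product → J_v[:, 0] = (8.1316,-3.3439,0.0000)
J_ω[:, 0] = z_0
entry J[1][0] = -3.3439

-3.344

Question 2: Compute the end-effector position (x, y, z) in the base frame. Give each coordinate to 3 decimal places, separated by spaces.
-3.344 -8.132 2.969

after link 1: o_1 = (-5.0000, 0.0000, 1.0000)
after link 2: o_2 = (-7.0000, -3.4641, 4.0000)
after link 3: o_3 = (-5.2679, -8.4641, 6.0000)
after link 4: o_4 = (-3.3439, -8.1316, 2.9689)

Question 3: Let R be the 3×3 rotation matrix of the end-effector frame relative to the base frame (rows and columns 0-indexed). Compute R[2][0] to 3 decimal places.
End-effector x-axis (col 0 of R) = (0.8080,0.3995,-0.4330)
R[2][0] = -0.4330

-0.433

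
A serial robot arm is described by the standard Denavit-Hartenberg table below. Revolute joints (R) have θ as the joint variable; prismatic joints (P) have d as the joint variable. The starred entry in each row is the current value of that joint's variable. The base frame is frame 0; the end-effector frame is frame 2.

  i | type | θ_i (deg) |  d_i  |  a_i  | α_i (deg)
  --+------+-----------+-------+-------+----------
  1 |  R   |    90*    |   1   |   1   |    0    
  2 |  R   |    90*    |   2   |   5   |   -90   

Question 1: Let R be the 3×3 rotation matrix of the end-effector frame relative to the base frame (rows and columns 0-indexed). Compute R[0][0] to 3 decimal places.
End-effector x-axis (col 0 of R) = (-1.0000,0.0000,0.0000)
R[0][0] = -1.0000

-1.000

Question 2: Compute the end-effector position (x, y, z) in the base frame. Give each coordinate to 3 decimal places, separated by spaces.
-5.000 1.000 3.000

after link 1: o_1 = (0.0000, 1.0000, 1.0000)
after link 2: o_2 = (-5.0000, 1.0000, 3.0000)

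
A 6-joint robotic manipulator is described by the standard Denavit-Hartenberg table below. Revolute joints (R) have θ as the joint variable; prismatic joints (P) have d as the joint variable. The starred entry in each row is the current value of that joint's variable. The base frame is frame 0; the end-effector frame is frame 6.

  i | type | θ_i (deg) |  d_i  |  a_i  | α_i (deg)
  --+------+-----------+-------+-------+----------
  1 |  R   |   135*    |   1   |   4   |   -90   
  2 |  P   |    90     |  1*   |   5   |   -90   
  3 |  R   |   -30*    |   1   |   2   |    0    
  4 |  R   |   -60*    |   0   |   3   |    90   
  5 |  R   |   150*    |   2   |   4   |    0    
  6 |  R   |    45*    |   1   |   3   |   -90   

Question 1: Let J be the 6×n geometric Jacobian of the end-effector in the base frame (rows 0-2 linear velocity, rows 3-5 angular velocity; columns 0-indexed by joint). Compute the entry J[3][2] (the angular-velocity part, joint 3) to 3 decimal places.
axis z_2 = (0.7071,-0.7071,-0.0000); lever o_n−o_2 = (3.2424,0.0978,1.2679)
cross product → J_v[:, 2] = (-0.8966,-0.8966,2.3619)
J_ω[:, 2] = z_2
entry J[3][2] = 0.7071

0.707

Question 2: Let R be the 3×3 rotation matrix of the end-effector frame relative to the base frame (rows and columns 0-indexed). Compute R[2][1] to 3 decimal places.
-1.000

End-effector y-axis (col 1 of R) = (-0.0000,0.0000,-1.0000)
R[2][1] = -1.0000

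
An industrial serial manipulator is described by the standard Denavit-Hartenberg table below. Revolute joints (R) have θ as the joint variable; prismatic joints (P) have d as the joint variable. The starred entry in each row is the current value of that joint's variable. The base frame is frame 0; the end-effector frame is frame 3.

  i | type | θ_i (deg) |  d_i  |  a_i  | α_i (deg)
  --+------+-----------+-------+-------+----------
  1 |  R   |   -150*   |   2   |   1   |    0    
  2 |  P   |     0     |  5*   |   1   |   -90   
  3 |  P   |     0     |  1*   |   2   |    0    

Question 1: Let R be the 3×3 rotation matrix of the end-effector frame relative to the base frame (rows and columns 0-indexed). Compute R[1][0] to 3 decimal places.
-0.500

End-effector x-axis (col 0 of R) = (-0.8660,-0.5000,0.0000)
R[1][0] = -0.5000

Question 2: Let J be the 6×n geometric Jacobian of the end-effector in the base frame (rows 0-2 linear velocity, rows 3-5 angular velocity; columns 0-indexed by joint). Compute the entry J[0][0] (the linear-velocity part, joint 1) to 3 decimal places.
2.866

axis z_0 = ẑ; lever o_n−o_0 = (-2.9641,-2.8660,7.0000)
cross product → J_v[:, 0] = (2.8660,-2.9641,0.0000)
J_ω[:, 0] = z_0
entry J[0][0] = 2.8660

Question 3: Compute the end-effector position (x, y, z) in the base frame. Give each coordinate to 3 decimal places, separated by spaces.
after link 1: o_1 = (-0.8660, -0.5000, 2.0000)
after link 2: o_2 = (-1.7321, -1.0000, 7.0000)
after link 3: o_3 = (-2.9641, -2.8660, 7.0000)

-2.964 -2.866 7.000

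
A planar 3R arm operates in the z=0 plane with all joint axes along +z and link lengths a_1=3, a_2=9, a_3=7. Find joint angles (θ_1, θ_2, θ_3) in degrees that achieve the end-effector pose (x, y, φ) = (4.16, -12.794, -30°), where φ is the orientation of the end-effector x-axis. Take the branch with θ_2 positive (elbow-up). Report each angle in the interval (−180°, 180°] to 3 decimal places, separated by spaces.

wrist centre = target − a_3·(cos φ, sin φ) = (-1.9022, -9.2940)
cos θ_2 = (89.9967−3²−9²)/(2·3·9) = -0.0001; θ_2 = 90.0035° (elbow-up)
β = atan2(-9.2940,-1.9022) = -101.5668°; ψ = atan2(9.0000,2.9995) = 71.5682°
θ_1 = β − ψ = -173.1350°
θ_3 = φ − θ_1 − θ_2 = 53.1315° (wrapped to (-180°,180°])

-173.135 90.003 53.132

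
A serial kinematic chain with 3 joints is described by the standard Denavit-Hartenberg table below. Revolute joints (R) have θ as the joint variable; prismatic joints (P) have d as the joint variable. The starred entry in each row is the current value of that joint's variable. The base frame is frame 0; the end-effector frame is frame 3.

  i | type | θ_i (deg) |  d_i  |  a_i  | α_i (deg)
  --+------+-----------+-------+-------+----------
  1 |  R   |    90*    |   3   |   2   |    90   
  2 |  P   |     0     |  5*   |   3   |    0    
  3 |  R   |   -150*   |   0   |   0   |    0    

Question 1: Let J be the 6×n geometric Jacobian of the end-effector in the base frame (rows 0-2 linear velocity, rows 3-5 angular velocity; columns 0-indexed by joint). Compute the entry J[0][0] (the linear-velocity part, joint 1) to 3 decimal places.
axis z_0 = ẑ; lever o_n−o_0 = (5.0000,5.0000,3.0000)
cross product → J_v[:, 0] = (-5.0000,5.0000,0.0000)
J_ω[:, 0] = z_0
entry J[0][0] = -5.0000

-5.000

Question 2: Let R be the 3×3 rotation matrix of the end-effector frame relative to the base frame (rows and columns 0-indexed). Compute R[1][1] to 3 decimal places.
End-effector y-axis (col 1 of R) = (0.0000,0.5000,-0.8660)
R[1][1] = 0.5000

0.500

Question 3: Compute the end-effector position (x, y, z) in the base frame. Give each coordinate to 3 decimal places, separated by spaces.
after link 1: o_1 = (0.0000, 2.0000, 3.0000)
after link 2: o_2 = (5.0000, 5.0000, 3.0000)
after link 3: o_3 = (5.0000, 5.0000, 3.0000)

5.000 5.000 3.000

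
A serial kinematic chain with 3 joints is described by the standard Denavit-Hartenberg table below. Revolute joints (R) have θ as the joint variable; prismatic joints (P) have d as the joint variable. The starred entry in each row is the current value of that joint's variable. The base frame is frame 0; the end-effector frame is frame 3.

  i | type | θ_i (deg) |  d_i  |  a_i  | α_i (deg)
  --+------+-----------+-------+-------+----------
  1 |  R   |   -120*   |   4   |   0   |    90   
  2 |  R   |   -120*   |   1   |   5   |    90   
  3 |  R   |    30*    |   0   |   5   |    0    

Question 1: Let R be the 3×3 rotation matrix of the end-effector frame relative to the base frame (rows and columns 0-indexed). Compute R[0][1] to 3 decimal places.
End-effector y-axis (col 1 of R) = (-0.8750,0.2165,0.4330)
R[0][1] = -0.8750

-0.875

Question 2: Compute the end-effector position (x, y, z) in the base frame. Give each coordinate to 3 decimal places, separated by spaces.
-0.699 5.790 -4.080

after link 1: o_1 = (0.0000, 0.0000, 4.0000)
after link 2: o_2 = (0.3840, 2.6651, -0.3301)
after link 3: o_3 = (-0.6986, 5.7901, -4.0801)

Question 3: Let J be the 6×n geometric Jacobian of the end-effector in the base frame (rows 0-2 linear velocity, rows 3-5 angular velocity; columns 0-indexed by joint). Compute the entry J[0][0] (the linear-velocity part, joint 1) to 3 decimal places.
-5.790

axis z_0 = ẑ; lever o_n−o_0 = (-0.6986,5.7901,-4.0801)
cross product → J_v[:, 0] = (-5.7901,-0.6986,0.0000)
J_ω[:, 0] = z_0
entry J[0][0] = -5.7901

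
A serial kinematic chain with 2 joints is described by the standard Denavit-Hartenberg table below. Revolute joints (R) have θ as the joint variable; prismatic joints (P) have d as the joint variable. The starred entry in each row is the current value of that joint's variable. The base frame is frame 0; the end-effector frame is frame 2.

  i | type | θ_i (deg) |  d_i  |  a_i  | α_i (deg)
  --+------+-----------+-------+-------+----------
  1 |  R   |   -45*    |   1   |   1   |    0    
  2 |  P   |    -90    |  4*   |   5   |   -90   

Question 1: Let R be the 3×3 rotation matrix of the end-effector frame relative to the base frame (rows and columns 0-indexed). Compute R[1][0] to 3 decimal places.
-0.707

End-effector x-axis (col 0 of R) = (-0.7071,-0.7071,0.0000)
R[1][0] = -0.7071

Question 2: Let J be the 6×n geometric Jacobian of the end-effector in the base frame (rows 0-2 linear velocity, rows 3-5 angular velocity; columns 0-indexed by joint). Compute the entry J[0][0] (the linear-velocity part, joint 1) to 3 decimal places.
axis z_0 = ẑ; lever o_n−o_0 = (-2.8284,-4.2426,5.0000)
cross product → J_v[:, 0] = (4.2426,-2.8284,0.0000)
J_ω[:, 0] = z_0
entry J[0][0] = 4.2426

4.243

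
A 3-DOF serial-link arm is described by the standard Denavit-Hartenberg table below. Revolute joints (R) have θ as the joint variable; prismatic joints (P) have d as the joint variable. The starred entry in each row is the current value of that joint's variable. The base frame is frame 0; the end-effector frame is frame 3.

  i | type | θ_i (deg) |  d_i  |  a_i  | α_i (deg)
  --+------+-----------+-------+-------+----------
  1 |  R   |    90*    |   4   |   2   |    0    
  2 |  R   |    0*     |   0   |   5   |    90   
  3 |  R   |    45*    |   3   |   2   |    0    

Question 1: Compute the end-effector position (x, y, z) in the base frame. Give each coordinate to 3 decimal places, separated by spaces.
3.000 8.414 5.414

after link 1: o_1 = (0.0000, 2.0000, 4.0000)
after link 2: o_2 = (0.0000, 7.0000, 4.0000)
after link 3: o_3 = (3.0000, 8.4142, 5.4142)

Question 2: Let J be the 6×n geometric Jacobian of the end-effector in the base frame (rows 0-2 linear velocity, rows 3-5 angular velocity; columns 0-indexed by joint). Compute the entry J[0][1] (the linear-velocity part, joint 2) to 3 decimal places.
axis z_1 = (0.0000,0.0000,1.0000); lever o_n−o_1 = (3.0000,6.4142,1.4142)
cross product → J_v[:, 1] = (-6.4142,3.0000,0.0000)
J_ω[:, 1] = z_1
entry J[0][1] = -6.4142

-6.414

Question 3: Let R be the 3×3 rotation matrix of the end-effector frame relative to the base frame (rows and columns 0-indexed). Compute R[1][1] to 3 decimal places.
End-effector y-axis (col 1 of R) = (-0.0000,-0.7071,0.7071)
R[1][1] = -0.7071

-0.707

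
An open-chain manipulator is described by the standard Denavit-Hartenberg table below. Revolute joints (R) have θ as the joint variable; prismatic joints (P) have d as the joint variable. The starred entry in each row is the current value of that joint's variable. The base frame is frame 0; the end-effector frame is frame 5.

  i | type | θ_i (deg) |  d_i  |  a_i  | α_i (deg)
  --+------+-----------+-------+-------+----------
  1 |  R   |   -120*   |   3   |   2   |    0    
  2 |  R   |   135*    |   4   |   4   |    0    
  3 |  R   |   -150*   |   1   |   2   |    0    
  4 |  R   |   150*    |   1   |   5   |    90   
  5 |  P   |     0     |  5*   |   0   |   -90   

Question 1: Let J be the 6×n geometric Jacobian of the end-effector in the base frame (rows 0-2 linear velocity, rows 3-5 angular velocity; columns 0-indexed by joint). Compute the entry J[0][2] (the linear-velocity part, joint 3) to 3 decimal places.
4.950

axis z_2 = (0.0000,0.0000,1.0000); lever o_n−o_2 = (4.7095,-4.9497,2.0000)
cross product → J_v[:, 2] = (4.9497,4.7095,-0.0000)
J_ω[:, 2] = z_2
entry J[0][2] = 4.9497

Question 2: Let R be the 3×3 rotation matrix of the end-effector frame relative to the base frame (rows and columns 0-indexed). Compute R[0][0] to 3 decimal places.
0.966

End-effector x-axis (col 0 of R) = (0.9659,0.2588,0.0000)
R[0][0] = 0.9659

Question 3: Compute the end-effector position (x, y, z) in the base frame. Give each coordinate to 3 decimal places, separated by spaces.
after link 1: o_1 = (-1.0000, -1.7321, 3.0000)
after link 2: o_2 = (2.8637, -0.6968, 7.0000)
after link 3: o_3 = (1.4495, -2.1110, 8.0000)
after link 4: o_4 = (6.2791, -0.8169, 9.0000)
after link 5: o_5 = (7.5732, -5.6465, 9.0000)

7.573 -5.647 9.000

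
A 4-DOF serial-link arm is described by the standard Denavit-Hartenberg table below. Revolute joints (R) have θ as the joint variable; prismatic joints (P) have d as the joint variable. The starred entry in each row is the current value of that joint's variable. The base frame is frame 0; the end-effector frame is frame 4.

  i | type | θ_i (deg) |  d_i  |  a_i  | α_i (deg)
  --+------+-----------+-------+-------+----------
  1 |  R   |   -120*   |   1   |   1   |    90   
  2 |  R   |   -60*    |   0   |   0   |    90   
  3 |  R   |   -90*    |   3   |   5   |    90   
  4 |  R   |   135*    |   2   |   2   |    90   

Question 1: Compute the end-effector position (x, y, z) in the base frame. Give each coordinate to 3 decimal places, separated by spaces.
5.017 1.518 0.525

after link 1: o_1 = (-0.5000, -0.8660, 1.0000)
after link 2: o_2 = (-0.5000, -0.8660, 1.0000)
after link 3: o_3 = (5.1292, -1.1160, -0.5000)
after link 4: o_4 = (5.0168, 1.5178, 0.5249)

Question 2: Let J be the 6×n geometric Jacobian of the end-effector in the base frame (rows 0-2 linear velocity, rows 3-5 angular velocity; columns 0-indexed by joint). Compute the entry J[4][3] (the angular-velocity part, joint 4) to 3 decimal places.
0.433

axis z_3 = (0.2500,0.4330,0.8660); lever o_n−o_3 = (-0.1124,2.6338,1.0249)
cross product → J_v[:, 3] = (-1.8371,-0.3536,0.7071)
J_ω[:, 3] = z_3
entry J[4][3] = 0.4330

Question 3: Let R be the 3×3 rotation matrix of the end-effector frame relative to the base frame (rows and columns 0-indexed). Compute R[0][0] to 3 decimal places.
-0.306

End-effector x-axis (col 0 of R) = (-0.3062,0.8839,-0.3536)
R[0][0] = -0.3062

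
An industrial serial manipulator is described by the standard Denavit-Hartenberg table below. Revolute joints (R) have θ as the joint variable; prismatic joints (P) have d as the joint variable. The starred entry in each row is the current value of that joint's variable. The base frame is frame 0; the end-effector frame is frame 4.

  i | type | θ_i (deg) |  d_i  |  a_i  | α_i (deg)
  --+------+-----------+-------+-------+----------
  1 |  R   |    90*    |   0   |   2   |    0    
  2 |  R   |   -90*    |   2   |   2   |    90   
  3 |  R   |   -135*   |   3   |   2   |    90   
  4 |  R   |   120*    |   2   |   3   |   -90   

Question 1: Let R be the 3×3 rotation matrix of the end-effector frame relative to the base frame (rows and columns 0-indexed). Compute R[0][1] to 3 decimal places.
End-effector y-axis (col 1 of R) = (0.7071,0.0000,-0.7071)
R[0][1] = 0.7071

0.707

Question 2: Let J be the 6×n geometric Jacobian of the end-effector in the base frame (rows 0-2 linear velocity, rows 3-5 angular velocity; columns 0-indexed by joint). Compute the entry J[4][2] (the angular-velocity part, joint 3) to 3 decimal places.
axis z_2 = (0.0000,-1.0000,0.0000); lever o_n−o_2 = (-1.7678,-5.5981,1.0607)
cross product → J_v[:, 2] = (-1.0607,-0.0000,-1.7678)
J_ω[:, 2] = z_2
entry J[4][2] = -1.0000

-1.000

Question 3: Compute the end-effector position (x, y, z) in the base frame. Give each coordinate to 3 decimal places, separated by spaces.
after link 1: o_1 = (0.0000, 2.0000, 0.0000)
after link 2: o_2 = (2.0000, 2.0000, 2.0000)
after link 3: o_3 = (0.5858, -1.0000, 0.5858)
after link 4: o_4 = (0.2322, -3.5981, 3.0607)

0.232 -3.598 3.061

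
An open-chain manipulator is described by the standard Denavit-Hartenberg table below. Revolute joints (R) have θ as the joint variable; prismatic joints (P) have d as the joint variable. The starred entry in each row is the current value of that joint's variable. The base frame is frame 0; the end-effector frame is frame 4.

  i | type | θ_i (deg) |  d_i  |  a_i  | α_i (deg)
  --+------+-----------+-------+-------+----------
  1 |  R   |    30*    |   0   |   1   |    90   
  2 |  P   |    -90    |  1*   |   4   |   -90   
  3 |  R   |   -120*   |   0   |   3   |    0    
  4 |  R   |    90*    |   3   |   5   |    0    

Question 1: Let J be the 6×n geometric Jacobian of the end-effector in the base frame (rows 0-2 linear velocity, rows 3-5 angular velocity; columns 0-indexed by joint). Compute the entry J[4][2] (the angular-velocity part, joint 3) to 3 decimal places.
axis z_2 = (0.8660,0.5000,0.0000); lever o_n−o_2 = (5.1471,-2.9151,-2.8301)
cross product → J_v[:, 2] = (-1.4151,2.4510,-5.0981)
J_ω[:, 2] = z_2
entry J[4][2] = 0.5000

0.500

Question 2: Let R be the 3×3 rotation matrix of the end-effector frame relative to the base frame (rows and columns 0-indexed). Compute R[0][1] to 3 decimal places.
End-effector y-axis (col 1 of R) = (-0.4330,0.7500,-0.5000)
R[0][1] = -0.4330

-0.433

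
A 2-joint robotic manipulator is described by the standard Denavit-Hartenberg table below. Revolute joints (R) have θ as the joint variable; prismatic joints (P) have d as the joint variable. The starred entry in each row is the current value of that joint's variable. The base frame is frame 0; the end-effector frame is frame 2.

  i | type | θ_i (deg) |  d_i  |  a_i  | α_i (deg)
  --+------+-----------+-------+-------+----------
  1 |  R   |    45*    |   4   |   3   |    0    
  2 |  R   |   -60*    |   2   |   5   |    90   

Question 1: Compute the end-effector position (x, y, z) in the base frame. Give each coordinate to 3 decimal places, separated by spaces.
6.951 0.827 6.000

after link 1: o_1 = (2.1213, 2.1213, 4.0000)
after link 2: o_2 = (6.9509, 0.8272, 6.0000)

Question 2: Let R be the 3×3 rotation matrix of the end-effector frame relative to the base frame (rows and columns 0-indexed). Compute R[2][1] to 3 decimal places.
End-effector y-axis (col 1 of R) = (0.0000,0.0000,1.0000)
R[2][1] = 1.0000

1.000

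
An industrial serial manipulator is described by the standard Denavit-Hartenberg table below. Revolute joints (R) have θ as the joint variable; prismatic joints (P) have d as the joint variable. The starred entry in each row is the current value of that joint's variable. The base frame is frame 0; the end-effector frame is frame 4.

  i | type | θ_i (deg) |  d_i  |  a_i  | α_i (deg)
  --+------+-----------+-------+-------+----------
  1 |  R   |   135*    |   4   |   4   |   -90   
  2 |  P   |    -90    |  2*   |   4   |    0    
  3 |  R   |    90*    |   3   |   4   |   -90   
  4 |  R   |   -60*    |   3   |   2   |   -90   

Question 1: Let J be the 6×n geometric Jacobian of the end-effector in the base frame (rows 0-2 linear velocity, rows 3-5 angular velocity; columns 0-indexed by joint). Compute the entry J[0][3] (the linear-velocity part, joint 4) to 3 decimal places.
axis z_3 = (-0.0000,-0.0000,-1.0000); lever o_n−o_3 = (-1.9319,-0.5176,-3.0000)
cross product → J_v[:, 3] = (-0.5176,1.9319,-0.0000)
J_ω[:, 3] = z_3
entry J[0][3] = -0.5176

-0.518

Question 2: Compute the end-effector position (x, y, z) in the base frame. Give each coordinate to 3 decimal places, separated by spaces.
-11.124 1.604 5.000

after link 1: o_1 = (-2.8284, 2.8284, 4.0000)
after link 2: o_2 = (-4.2426, 1.4142, 8.0000)
after link 3: o_3 = (-9.1924, 2.1213, 8.0000)
after link 4: o_4 = (-11.1242, 1.6037, 5.0000)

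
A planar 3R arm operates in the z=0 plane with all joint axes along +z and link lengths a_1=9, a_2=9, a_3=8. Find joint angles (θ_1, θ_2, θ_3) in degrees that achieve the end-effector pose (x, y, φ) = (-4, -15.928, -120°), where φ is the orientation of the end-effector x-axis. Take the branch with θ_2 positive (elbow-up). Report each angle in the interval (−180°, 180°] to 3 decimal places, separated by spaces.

-150.001 120.001 -90.001

wrist centre = target − a_3·(cos φ, sin φ) = (-0.0000, -8.9998)
cos θ_2 = (80.9963−9²−9²)/(2·9·9) = -0.5000; θ_2 = 120.0015° (elbow-up)
β = atan2(-8.9998,-0.0000) = -90.0000°; ψ = atan2(7.7941,4.4998) = 60.0007°
θ_1 = β − ψ = -150.0007°
θ_3 = φ − θ_1 − θ_2 = -90.0007° (wrapped to (-180°,180°])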